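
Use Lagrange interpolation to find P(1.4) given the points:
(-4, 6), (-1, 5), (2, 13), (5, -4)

Lagrange interpolation formula:
P(x) = Σ yᵢ × Lᵢ(x)
where Lᵢ(x) = Π_{j≠i} (x - xⱼ)/(xᵢ - xⱼ)

L_0(1.4) = (1.4 - (-1))/(-4 - (-1)) × (1.4 - 2)/(-4 - 2) × (1.4 - 5)/(-4 - 5) = -0.032000
L_1(1.4) = (1.4 - (-4))/(-1 - (-4)) × (1.4 - 2)/(-1 - 2) × (1.4 - 5)/(-1 - 5) = 0.216000
L_2(1.4) = (1.4 - (-4))/(2 - (-4)) × (1.4 - (-1))/(2 - (-1)) × (1.4 - 5)/(2 - 5) = 0.864000
L_3(1.4) = (1.4 - (-4))/(5 - (-4)) × (1.4 - (-1))/(5 - (-1)) × (1.4 - 2)/(5 - 2) = -0.048000

P(1.4) = 6×L_0(1.4) + 5×L_1(1.4) + 13×L_2(1.4) + (-4)×L_3(1.4)
P(1.4) = 12.312000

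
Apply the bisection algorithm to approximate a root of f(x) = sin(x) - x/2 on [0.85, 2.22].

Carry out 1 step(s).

f(x) = sin(x) - x/2
Initial interval: [0.85, 2.22]

Iteration 1:
  c_1 = (0.850000 + 2.220000)/2 = 1.535000
  f(c_1) = f(1.535000) = 0.231859
  f(a) × f(c) ≥ 0, new interval: [1.535000, 2.220000]

After 1 iteration(s), the approximation is c_1 = 1.535000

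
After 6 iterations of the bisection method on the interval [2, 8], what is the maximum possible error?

Bisection error bound: |error| ≤ (b-a)/2^n
|error| ≤ (8 - 2)/2^6 = 6/2^6
|error| ≤ 0.0937500000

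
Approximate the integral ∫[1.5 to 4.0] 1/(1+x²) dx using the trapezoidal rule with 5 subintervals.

f(x) = 1/(1+x²)
a = 1.5, b = 4.0, n = 5
h = (b - a)/n = 0.500000

Trapezoidal rule: (h/2)[f(x₀) + 2f(x₁) + 2f(x₂) + ... + f(xₙ)]

x_0 = 1.5000, f(x_0) = 0.307692, coefficient = 1
x_1 = 2.0000, f(x_1) = 0.200000, coefficient = 2
x_2 = 2.5000, f(x_2) = 0.137931, coefficient = 2
x_3 = 3.0000, f(x_3) = 0.100000, coefficient = 2
x_4 = 3.5000, f(x_4) = 0.075472, coefficient = 2
x_5 = 4.0000, f(x_5) = 0.058824, coefficient = 1

I ≈ (0.500000/2) × 1.393321 = 0.348330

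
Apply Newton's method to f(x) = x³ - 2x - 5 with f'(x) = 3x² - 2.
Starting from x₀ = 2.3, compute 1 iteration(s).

f(x) = x³ - 2x - 5
f'(x) = 3x² - 2
x₀ = 2.3

Newton-Raphson formula: x_{n+1} = x_n - f(x_n)/f'(x_n)

Iteration 1:
  f(2.300000) = 2.567000
  f'(2.300000) = 13.870000
  x_1 = 2.300000 - 2.567000/13.870000 = 2.114924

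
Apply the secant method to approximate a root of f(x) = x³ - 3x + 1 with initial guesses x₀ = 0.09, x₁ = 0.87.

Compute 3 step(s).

f(x) = x³ - 3x + 1
x₀ = 0.09, x₁ = 0.87

Secant formula: x_{n+1} = x_n - f(x_n)(x_n - x_{n-1})/(f(x_n) - f(x_{n-1}))

Iteration 1:
  f(0.090000) = 0.730729
  f(0.870000) = -0.951497
  x_2 = 0.870000 - (-0.951497)×(0.870000 - 0.090000)/(-0.951497 - 0.730729)
       = 0.428818
Iteration 2:
  f(0.870000) = -0.951497
  f(0.428818) = -0.207601
  x_3 = 0.428818 - (-0.207601)×(0.428818 - 0.870000)/(-0.207601 - (-0.951497))
       = 0.305696
Iteration 3:
  f(0.428818) = -0.207601
  f(0.305696) = 0.111479
  x_4 = 0.305696 - 0.111479×(0.305696 - 0.428818)/(0.111479 - (-0.207601))
       = 0.348712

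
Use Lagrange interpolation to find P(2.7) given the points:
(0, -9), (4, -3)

Lagrange interpolation formula:
P(x) = Σ yᵢ × Lᵢ(x)
where Lᵢ(x) = Π_{j≠i} (x - xⱼ)/(xᵢ - xⱼ)

L_0(2.7) = (2.7 - 4)/(0 - 4) = 0.325000
L_1(2.7) = (2.7 - 0)/(4 - 0) = 0.675000

P(2.7) = (-9)×L_0(2.7) + (-3)×L_1(2.7)
P(2.7) = -4.950000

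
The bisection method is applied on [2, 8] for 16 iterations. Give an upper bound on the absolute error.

Bisection error bound: |error| ≤ (b-a)/2^n
|error| ≤ (8 - 2)/2^16 = 6/2^16
|error| ≤ 0.0000915527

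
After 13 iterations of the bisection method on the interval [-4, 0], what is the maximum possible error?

Bisection error bound: |error| ≤ (b-a)/2^n
|error| ≤ (0 - (-4))/2^13 = 4/2^13
|error| ≤ 0.0004882812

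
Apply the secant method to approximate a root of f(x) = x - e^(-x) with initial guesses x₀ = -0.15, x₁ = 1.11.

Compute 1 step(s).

f(x) = x - e^(-x)
x₀ = -0.15, x₁ = 1.11

Secant formula: x_{n+1} = x_n - f(x_n)(x_n - x_{n-1})/(f(x_n) - f(x_{n-1}))

Iteration 1:
  f(-0.150000) = -1.311834
  f(1.110000) = 0.780441
  x_2 = 1.110000 - 0.780441×(1.110000 - (-0.150000))/(0.780441 - (-1.311834))
       = 0.640007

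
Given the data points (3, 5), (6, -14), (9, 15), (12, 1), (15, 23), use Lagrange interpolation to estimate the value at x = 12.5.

Lagrange interpolation formula:
P(x) = Σ yᵢ × Lᵢ(x)
where Lᵢ(x) = Π_{j≠i} (x - xⱼ)/(xᵢ - xⱼ)

L_0(12.5) = (12.5 - 6)/(3 - 6) × (12.5 - 9)/(3 - 9) × (12.5 - 12)/(3 - 12) × (12.5 - 15)/(3 - 15) = -0.014628
L_1(12.5) = (12.5 - 3)/(6 - 3) × (12.5 - 9)/(6 - 9) × (12.5 - 12)/(6 - 12) × (12.5 - 15)/(6 - 15) = 0.085520
L_2(12.5) = (12.5 - 3)/(9 - 3) × (12.5 - 6)/(9 - 6) × (12.5 - 12)/(9 - 12) × (12.5 - 15)/(9 - 15) = -0.238233
L_3(12.5) = (12.5 - 3)/(12 - 3) × (12.5 - 6)/(12 - 6) × (12.5 - 9)/(12 - 9) × (12.5 - 15)/(12 - 15) = 1.111754
L_4(12.5) = (12.5 - 3)/(15 - 3) × (12.5 - 6)/(15 - 6) × (12.5 - 9)/(15 - 9) × (12.5 - 12)/(15 - 12) = 0.055588

P(12.5) = 5×L_0(12.5) + (-14)×L_1(12.5) + 15×L_2(12.5) + 1×L_3(12.5) + 23×L_4(12.5)
P(12.5) = -2.453639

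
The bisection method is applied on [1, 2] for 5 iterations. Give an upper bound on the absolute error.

Bisection error bound: |error| ≤ (b-a)/2^n
|error| ≤ (2 - 1)/2^5 = 1/2^5
|error| ≤ 0.0312500000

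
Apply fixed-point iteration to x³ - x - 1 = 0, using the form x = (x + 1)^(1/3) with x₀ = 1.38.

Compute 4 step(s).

Equation: x³ - x - 1 = 0
Fixed-point form: x = (x + 1)^(1/3)
x₀ = 1.38

x_1 = g(1.380000) = 1.335136
x_2 = g(1.335136) = 1.326694
x_3 = g(1.326694) = 1.325093
x_4 = g(1.325093) = 1.324789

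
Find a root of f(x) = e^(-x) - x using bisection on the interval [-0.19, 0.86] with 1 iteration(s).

f(x) = e^(-x) - x
Initial interval: [-0.19, 0.86]

Iteration 1:
  c_1 = (-0.190000 + 0.860000)/2 = 0.335000
  f(c_1) = f(0.335000) = 0.380338
  f(a) × f(c) ≥ 0, new interval: [0.335000, 0.860000]

After 1 iteration(s), the approximation is c_1 = 0.335000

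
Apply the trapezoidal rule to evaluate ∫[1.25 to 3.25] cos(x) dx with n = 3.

f(x) = cos(x)
a = 1.25, b = 3.25, n = 3
h = (b - a)/n = 0.666667

Trapezoidal rule: (h/2)[f(x₀) + 2f(x₁) + 2f(x₂) + ... + f(xₙ)]

x_0 = 1.2500, f(x_0) = 0.315322, coefficient = 1
x_1 = 1.9167, f(x_1) = -0.339016, coefficient = 2
x_2 = 2.5833, f(x_2) = -0.848178, coefficient = 2
x_3 = 3.2500, f(x_3) = -0.994130, coefficient = 1

I ≈ (0.666667/2) × -3.053195 = -1.017732
Exact value: -1.057180
Error: 0.039448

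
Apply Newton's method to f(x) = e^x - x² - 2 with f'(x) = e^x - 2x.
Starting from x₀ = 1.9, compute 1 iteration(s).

f(x) = e^x - x² - 2
f'(x) = e^x - 2x
x₀ = 1.9

Newton-Raphson formula: x_{n+1} = x_n - f(x_n)/f'(x_n)

Iteration 1:
  f(1.900000) = 1.075894
  f'(1.900000) = 2.885894
  x_1 = 1.900000 - 1.075894/2.885894 = 1.527189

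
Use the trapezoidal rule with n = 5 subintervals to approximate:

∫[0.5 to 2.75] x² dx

f(x) = x²
a = 0.5, b = 2.75, n = 5
h = (b - a)/n = 0.450000

Trapezoidal rule: (h/2)[f(x₀) + 2f(x₁) + 2f(x₂) + ... + f(xₙ)]

x_0 = 0.5000, f(x_0) = 0.250000, coefficient = 1
x_1 = 0.9500, f(x_1) = 0.902500, coefficient = 2
x_2 = 1.4000, f(x_2) = 1.960000, coefficient = 2
x_3 = 1.8500, f(x_3) = 3.422500, coefficient = 2
x_4 = 2.3000, f(x_4) = 5.290000, coefficient = 2
x_5 = 2.7500, f(x_5) = 7.562500, coefficient = 1

I ≈ (0.450000/2) × 30.962500 = 6.966563
Exact value: 6.890625
Error: 0.075938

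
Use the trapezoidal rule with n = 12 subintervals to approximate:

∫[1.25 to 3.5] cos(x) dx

f(x) = cos(x)
a = 1.25, b = 3.5, n = 12
h = (b - a)/n = 0.187500

Trapezoidal rule: (h/2)[f(x₀) + 2f(x₁) + 2f(x₂) + ... + f(xₙ)]

x_0 = 1.2500, f(x_0) = 0.315322, coefficient = 1
x_1 = 1.4375, f(x_1) = 0.132902, coefficient = 2
x_2 = 1.6250, f(x_2) = -0.054177, coefficient = 2
x_3 = 1.8125, f(x_3) = -0.239357, coefficient = 2
x_4 = 2.0000, f(x_4) = -0.416147, coefficient = 2
x_5 = 2.1875, f(x_5) = -0.578349, coefficient = 2
x_6 = 2.3750, f(x_6) = -0.720278, coefficient = 2
x_7 = 2.5625, f(x_7) = -0.836960, coefficient = 2
x_8 = 2.7500, f(x_8) = -0.924302, coefficient = 2
x_9 = 2.9375, f(x_9) = -0.979245, coefficient = 2
x_10 = 3.1250, f(x_10) = -0.999862, coefficient = 2
x_11 = 3.3125, f(x_11) = -0.985431, coefficient = 2
x_12 = 3.5000, f(x_12) = -0.936457, coefficient = 1

I ≈ (0.187500/2) × -13.823549 = -1.295958
Exact value: -1.299768
Error: 0.003810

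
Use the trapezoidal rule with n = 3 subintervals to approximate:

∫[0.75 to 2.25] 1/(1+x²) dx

f(x) = 1/(1+x²)
a = 0.75, b = 2.25, n = 3
h = (b - a)/n = 0.500000

Trapezoidal rule: (h/2)[f(x₀) + 2f(x₁) + 2f(x₂) + ... + f(xₙ)]

x_0 = 0.7500, f(x_0) = 0.640000, coefficient = 1
x_1 = 1.2500, f(x_1) = 0.390244, coefficient = 2
x_2 = 1.7500, f(x_2) = 0.246154, coefficient = 2
x_3 = 2.2500, f(x_3) = 0.164948, coefficient = 1

I ≈ (0.500000/2) × 2.077744 = 0.519436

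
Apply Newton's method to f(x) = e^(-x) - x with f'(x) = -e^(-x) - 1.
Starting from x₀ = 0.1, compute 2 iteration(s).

f(x) = e^(-x) - x
f'(x) = -e^(-x) - 1
x₀ = 0.1

Newton-Raphson formula: x_{n+1} = x_n - f(x_n)/f'(x_n)

Iteration 1:
  f(0.100000) = 0.804837
  f'(0.100000) = -1.904837
  x_1 = 0.100000 - 0.804837/(-1.904837) = 0.522523
Iteration 2:
  f(0.522523) = 0.070500
  f'(0.522523) = -1.593023
  x_2 = 0.522523 - 0.070500/(-1.593023) = 0.566778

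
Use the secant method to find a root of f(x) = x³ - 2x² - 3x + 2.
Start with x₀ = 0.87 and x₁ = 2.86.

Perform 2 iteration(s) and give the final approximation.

f(x) = x³ - 2x² - 3x + 2
x₀ = 0.87, x₁ = 2.86

Secant formula: x_{n+1} = x_n - f(x_n)(x_n - x_{n-1})/(f(x_n) - f(x_{n-1}))

Iteration 1:
  f(0.870000) = -1.465297
  f(2.860000) = 0.454456
  x_2 = 2.860000 - 0.454456×(2.860000 - 0.870000)/(0.454456 - (-1.465297))
       = 2.388915
Iteration 2:
  f(2.860000) = 0.454456
  f(2.388915) = -2.947242
  x_3 = 2.388915 - (-2.947242)×(2.388915 - 2.860000)/(-2.947242 - 0.454456)
       = 2.797064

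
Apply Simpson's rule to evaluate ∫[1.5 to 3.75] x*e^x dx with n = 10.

f(x) = x*e^x
a = 1.5, b = 3.75, n = 10
h = (b - a)/n = 0.225000

Simpson's rule: (h/3)[f(x₀) + 4f(x₁) + 2f(x₂) + ... + f(xₙ)]

x_0 = 1.5000, f(x_0) = 6.722534, coefficient = 1
x_1 = 1.7250, f(x_1) = 9.681599, coefficient = 4
x_2 = 1.9500, f(x_2) = 13.705941, coefficient = 2
x_3 = 2.1750, f(x_3) = 19.144753, coefficient = 4
x_4 = 2.4000, f(x_4) = 26.455623, coefficient = 2
x_5 = 2.6250, f(x_5) = 36.237007, coefficient = 4
x_6 = 2.8500, f(x_6) = 49.270178, coefficient = 2
x_7 = 3.0750, f(x_7) = 66.573387, coefficient = 4
x_8 = 3.3000, f(x_8) = 89.471708, coefficient = 2
x_9 = 3.5250, f(x_9) = 119.687052, coefficient = 4
x_10 = 3.7500, f(x_10) = 159.454058, coefficient = 1

I ≈ (0.225000/3) × 1529.278683 = 114.695901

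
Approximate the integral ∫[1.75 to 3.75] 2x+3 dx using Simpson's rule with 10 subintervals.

f(x) = 2x+3
a = 1.75, b = 3.75, n = 10
h = (b - a)/n = 0.200000

Simpson's rule: (h/3)[f(x₀) + 4f(x₁) + 2f(x₂) + ... + f(xₙ)]

x_0 = 1.7500, f(x_0) = 6.500000, coefficient = 1
x_1 = 1.9500, f(x_1) = 6.900000, coefficient = 4
x_2 = 2.1500, f(x_2) = 7.300000, coefficient = 2
x_3 = 2.3500, f(x_3) = 7.700000, coefficient = 4
x_4 = 2.5500, f(x_4) = 8.100000, coefficient = 2
x_5 = 2.7500, f(x_5) = 8.500000, coefficient = 4
x_6 = 2.9500, f(x_6) = 8.900000, coefficient = 2
x_7 = 3.1500, f(x_7) = 9.300000, coefficient = 4
x_8 = 3.3500, f(x_8) = 9.700000, coefficient = 2
x_9 = 3.5500, f(x_9) = 10.100000, coefficient = 4
x_10 = 3.7500, f(x_10) = 10.500000, coefficient = 1

I ≈ (0.200000/3) × 255.000000 = 17.000000
Exact value: 17.000000
Error: 0.000000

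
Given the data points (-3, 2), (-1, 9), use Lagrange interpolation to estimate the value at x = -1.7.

Lagrange interpolation formula:
P(x) = Σ yᵢ × Lᵢ(x)
where Lᵢ(x) = Π_{j≠i} (x - xⱼ)/(xᵢ - xⱼ)

L_0(-1.7) = (-1.7 - (-1))/(-3 - (-1)) = 0.350000
L_1(-1.7) = (-1.7 - (-3))/(-1 - (-3)) = 0.650000

P(-1.7) = 2×L_0(-1.7) + 9×L_1(-1.7)
P(-1.7) = 6.550000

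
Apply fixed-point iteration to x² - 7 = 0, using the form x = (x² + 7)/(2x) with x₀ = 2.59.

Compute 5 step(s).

Equation: x² - 7 = 0
Fixed-point form: x = (x² + 7)/(2x)
x₀ = 2.59

x_1 = g(2.590000) = 2.646351
x_2 = g(2.646351) = 2.645751
x_3 = g(2.645751) = 2.645751
x_4 = g(2.645751) = 2.645751
x_5 = g(2.645751) = 2.645751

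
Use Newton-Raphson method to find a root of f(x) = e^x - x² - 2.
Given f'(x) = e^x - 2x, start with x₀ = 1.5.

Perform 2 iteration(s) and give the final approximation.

f(x) = e^x - x² - 2
f'(x) = e^x - 2x
x₀ = 1.5

Newton-Raphson formula: x_{n+1} = x_n - f(x_n)/f'(x_n)

Iteration 1:
  f(1.500000) = 0.231689
  f'(1.500000) = 1.481689
  x_1 = 1.500000 - 0.231689/1.481689 = 1.343632
Iteration 2:
  f(1.343632) = 0.027592
  f'(1.343632) = 1.145675
  x_2 = 1.343632 - 0.027592/1.145675 = 1.319548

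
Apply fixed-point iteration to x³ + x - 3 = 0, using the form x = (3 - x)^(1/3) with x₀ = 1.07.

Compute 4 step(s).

Equation: x³ + x - 3 = 0
Fixed-point form: x = (3 - x)^(1/3)
x₀ = 1.07

x_1 = g(1.070000) = 1.245047
x_2 = g(1.245047) = 1.206207
x_3 = g(1.206207) = 1.215041
x_4 = g(1.215041) = 1.213043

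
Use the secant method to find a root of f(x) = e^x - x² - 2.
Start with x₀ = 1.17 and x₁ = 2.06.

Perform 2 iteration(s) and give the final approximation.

f(x) = e^x - x² - 2
x₀ = 1.17, x₁ = 2.06

Secant formula: x_{n+1} = x_n - f(x_n)(x_n - x_{n-1})/(f(x_n) - f(x_{n-1}))

Iteration 1:
  f(1.170000) = -0.146907
  f(2.060000) = 1.602370
  x_2 = 2.060000 - 1.602370×(2.060000 - 1.170000)/(1.602370 - (-0.146907))
       = 1.244744
Iteration 2:
  f(2.060000) = 1.602370
  f(1.244744) = -0.077342
  x_3 = 1.244744 - (-0.077342)×(1.244744 - 2.060000)/(-0.077342 - 1.602370)
       = 1.282282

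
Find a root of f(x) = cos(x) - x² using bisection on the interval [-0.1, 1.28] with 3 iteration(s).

f(x) = cos(x) - x²
Initial interval: [-0.1, 1.28]

Iteration 1:
  c_1 = (-0.100000 + 1.280000)/2 = 0.590000
  f(c_1) = f(0.590000) = 0.482841
  f(a) × f(c) ≥ 0, new interval: [0.590000, 1.280000]
Iteration 2:
  c_2 = (0.590000 + 1.280000)/2 = 0.935000
  f(c_2) = f(0.935000) = -0.280407
  f(a) × f(c) < 0, new interval: [0.590000, 0.935000]
Iteration 3:
  c_3 = (0.590000 + 0.935000)/2 = 0.762500
  f(c_3) = f(0.762500) = 0.141705
  f(a) × f(c) ≥ 0, new interval: [0.762500, 0.935000]

After 3 iteration(s), the approximation is c_3 = 0.762500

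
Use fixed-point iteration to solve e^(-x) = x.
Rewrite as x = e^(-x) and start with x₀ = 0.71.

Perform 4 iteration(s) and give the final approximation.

Equation: e^(-x) = x
Fixed-point form: x = e^(-x)
x₀ = 0.71

x_1 = g(0.710000) = 0.491644
x_2 = g(0.491644) = 0.611620
x_3 = g(0.611620) = 0.542471
x_4 = g(0.542471) = 0.581310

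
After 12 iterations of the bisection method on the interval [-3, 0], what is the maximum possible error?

Bisection error bound: |error| ≤ (b-a)/2^n
|error| ≤ (0 - (-3))/2^12 = 3/2^12
|error| ≤ 0.0007324219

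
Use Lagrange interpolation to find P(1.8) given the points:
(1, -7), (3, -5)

Lagrange interpolation formula:
P(x) = Σ yᵢ × Lᵢ(x)
where Lᵢ(x) = Π_{j≠i} (x - xⱼ)/(xᵢ - xⱼ)

L_0(1.8) = (1.8 - 3)/(1 - 3) = 0.600000
L_1(1.8) = (1.8 - 1)/(3 - 1) = 0.400000

P(1.8) = (-7)×L_0(1.8) + (-5)×L_1(1.8)
P(1.8) = -6.200000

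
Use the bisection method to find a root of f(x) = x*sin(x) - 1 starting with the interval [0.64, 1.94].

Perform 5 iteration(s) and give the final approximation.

f(x) = x*sin(x) - 1
Initial interval: [0.64, 1.94]

Iteration 1:
  c_1 = (0.640000 + 1.940000)/2 = 1.290000
  f(c_1) = f(1.290000) = 0.239477
  f(a) × f(c) < 0, new interval: [0.640000, 1.290000]
Iteration 2:
  c_2 = (0.640000 + 1.290000)/2 = 0.965000
  f(c_2) = f(0.965000) = -0.206723
  f(a) × f(c) ≥ 0, new interval: [0.965000, 1.290000]
Iteration 3:
  c_3 = (0.965000 + 1.290000)/2 = 1.127500
  f(c_3) = f(1.127500) = 0.018519
  f(a) × f(c) < 0, new interval: [0.965000, 1.127500]
Iteration 4:
  c_4 = (0.965000 + 1.127500)/2 = 1.046250
  f(c_4) = f(1.046250) = -0.094417
  f(a) × f(c) ≥ 0, new interval: [1.046250, 1.127500]
Iteration 5:
  c_5 = (1.046250 + 1.127500)/2 = 1.086875
  f(c_5) = f(1.086875) = -0.037923
  f(a) × f(c) ≥ 0, new interval: [1.086875, 1.127500]

After 5 iteration(s), the approximation is c_5 = 1.086875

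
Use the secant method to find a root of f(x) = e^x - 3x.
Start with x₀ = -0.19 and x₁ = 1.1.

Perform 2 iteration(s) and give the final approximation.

f(x) = e^x - 3x
x₀ = -0.19, x₁ = 1.1

Secant formula: x_{n+1} = x_n - f(x_n)(x_n - x_{n-1})/(f(x_n) - f(x_{n-1}))

Iteration 1:
  f(-0.190000) = 1.396959
  f(1.100000) = -0.295834
  x_2 = 1.100000 - (-0.295834)×(1.100000 - (-0.190000))/(-0.295834 - 1.396959)
       = 0.874558
Iteration 2:
  f(1.100000) = -0.295834
  f(0.874558) = -0.225859
  x_3 = 0.874558 - (-0.225859)×(0.874558 - 1.100000)/(-0.225859 - (-0.295834))
       = 0.146897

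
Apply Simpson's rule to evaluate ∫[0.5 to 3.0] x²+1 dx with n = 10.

f(x) = x²+1
a = 0.5, b = 3.0, n = 10
h = (b - a)/n = 0.250000

Simpson's rule: (h/3)[f(x₀) + 4f(x₁) + 2f(x₂) + ... + f(xₙ)]

x_0 = 0.5000, f(x_0) = 1.250000, coefficient = 1
x_1 = 0.7500, f(x_1) = 1.562500, coefficient = 4
x_2 = 1.0000, f(x_2) = 2.000000, coefficient = 2
x_3 = 1.2500, f(x_3) = 2.562500, coefficient = 4
x_4 = 1.5000, f(x_4) = 3.250000, coefficient = 2
x_5 = 1.7500, f(x_5) = 4.062500, coefficient = 4
x_6 = 2.0000, f(x_6) = 5.000000, coefficient = 2
x_7 = 2.2500, f(x_7) = 6.062500, coefficient = 4
x_8 = 2.5000, f(x_8) = 7.250000, coefficient = 2
x_9 = 2.7500, f(x_9) = 8.562500, coefficient = 4
x_10 = 3.0000, f(x_10) = 10.000000, coefficient = 1

I ≈ (0.250000/3) × 137.500000 = 11.458333
Exact value: 11.458333
Error: 0.000000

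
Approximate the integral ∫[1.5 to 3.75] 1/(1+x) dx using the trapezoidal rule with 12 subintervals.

f(x) = 1/(1+x)
a = 1.5, b = 3.75, n = 12
h = (b - a)/n = 0.187500

Trapezoidal rule: (h/2)[f(x₀) + 2f(x₁) + 2f(x₂) + ... + f(xₙ)]

x_0 = 1.5000, f(x_0) = 0.400000, coefficient = 1
x_1 = 1.6875, f(x_1) = 0.372093, coefficient = 2
x_2 = 1.8750, f(x_2) = 0.347826, coefficient = 2
x_3 = 2.0625, f(x_3) = 0.326531, coefficient = 2
x_4 = 2.2500, f(x_4) = 0.307692, coefficient = 2
x_5 = 2.4375, f(x_5) = 0.290909, coefficient = 2
x_6 = 2.6250, f(x_6) = 0.275862, coefficient = 2
x_7 = 2.8125, f(x_7) = 0.262295, coefficient = 2
x_8 = 3.0000, f(x_8) = 0.250000, coefficient = 2
x_9 = 3.1875, f(x_9) = 0.238806, coefficient = 2
x_10 = 3.3750, f(x_10) = 0.228571, coefficient = 2
x_11 = 3.5625, f(x_11) = 0.219178, coefficient = 2
x_12 = 3.7500, f(x_12) = 0.210526, coefficient = 1

I ≈ (0.187500/2) × 6.850054 = 0.642193
Exact value: 0.641854
Error: 0.000339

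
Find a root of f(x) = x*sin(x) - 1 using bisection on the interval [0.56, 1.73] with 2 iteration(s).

f(x) = x*sin(x) - 1
Initial interval: [0.56, 1.73]

Iteration 1:
  c_1 = (0.560000 + 1.730000)/2 = 1.145000
  f(c_1) = f(1.145000) = 0.042763
  f(a) × f(c) < 0, new interval: [0.560000, 1.145000]
Iteration 2:
  c_2 = (0.560000 + 1.145000)/2 = 0.852500
  f(c_2) = f(0.852500) = -0.358129
  f(a) × f(c) ≥ 0, new interval: [0.852500, 1.145000]

After 2 iteration(s), the approximation is c_2 = 0.852500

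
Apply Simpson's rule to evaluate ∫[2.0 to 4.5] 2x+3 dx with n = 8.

f(x) = 2x+3
a = 2.0, b = 4.5, n = 8
h = (b - a)/n = 0.312500

Simpson's rule: (h/3)[f(x₀) + 4f(x₁) + 2f(x₂) + ... + f(xₙ)]

x_0 = 2.0000, f(x_0) = 7.000000, coefficient = 1
x_1 = 2.3125, f(x_1) = 7.625000, coefficient = 4
x_2 = 2.6250, f(x_2) = 8.250000, coefficient = 2
x_3 = 2.9375, f(x_3) = 8.875000, coefficient = 4
x_4 = 3.2500, f(x_4) = 9.500000, coefficient = 2
x_5 = 3.5625, f(x_5) = 10.125000, coefficient = 4
x_6 = 3.8750, f(x_6) = 10.750000, coefficient = 2
x_7 = 4.1875, f(x_7) = 11.375000, coefficient = 4
x_8 = 4.5000, f(x_8) = 12.000000, coefficient = 1

I ≈ (0.312500/3) × 228.000000 = 23.750000
Exact value: 23.750000
Error: 0.000000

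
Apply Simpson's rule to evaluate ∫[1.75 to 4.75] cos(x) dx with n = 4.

f(x) = cos(x)
a = 1.75, b = 4.75, n = 4
h = (b - a)/n = 0.750000

Simpson's rule: (h/3)[f(x₀) + 4f(x₁) + 2f(x₂) + ... + f(xₙ)]

x_0 = 1.7500, f(x_0) = -0.178246, coefficient = 1
x_1 = 2.5000, f(x_1) = -0.801144, coefficient = 4
x_2 = 3.2500, f(x_2) = -0.994130, coefficient = 2
x_3 = 4.0000, f(x_3) = -0.653644, coefficient = 4
x_4 = 4.7500, f(x_4) = 0.037602, coefficient = 1

I ≈ (0.750000/3) × -7.948052 = -1.987013
Exact value: -1.983279
Error: 0.003734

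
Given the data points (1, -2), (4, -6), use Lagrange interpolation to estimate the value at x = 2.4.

Lagrange interpolation formula:
P(x) = Σ yᵢ × Lᵢ(x)
where Lᵢ(x) = Π_{j≠i} (x - xⱼ)/(xᵢ - xⱼ)

L_0(2.4) = (2.4 - 4)/(1 - 4) = 0.533333
L_1(2.4) = (2.4 - 1)/(4 - 1) = 0.466667

P(2.4) = (-2)×L_0(2.4) + (-6)×L_1(2.4)
P(2.4) = -3.866667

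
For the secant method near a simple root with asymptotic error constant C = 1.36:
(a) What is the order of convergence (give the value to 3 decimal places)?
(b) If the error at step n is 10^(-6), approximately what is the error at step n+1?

(a) Secant method has superlinear convergence with order φ = (1+√5)/2 ≈ 1.618.
    This means |e_{n+1}| ≈ C|e_n|^1.618.

(b) With |e_n| = 10^(-6) and C = 1.36:
    |e_{n+1}| ≈ 1.36 × (10^(-6))^1.618 = 1.36 × 10^(-9.71)

(a) ≈ 1.618 (golden ratio); (b) |e_{n+1}| ≈ 2.663e-10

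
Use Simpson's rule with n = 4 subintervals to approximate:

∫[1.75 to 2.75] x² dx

f(x) = x²
a = 1.75, b = 2.75, n = 4
h = (b - a)/n = 0.250000

Simpson's rule: (h/3)[f(x₀) + 4f(x₁) + 2f(x₂) + ... + f(xₙ)]

x_0 = 1.7500, f(x_0) = 3.062500, coefficient = 1
x_1 = 2.0000, f(x_1) = 4.000000, coefficient = 4
x_2 = 2.2500, f(x_2) = 5.062500, coefficient = 2
x_3 = 2.5000, f(x_3) = 6.250000, coefficient = 4
x_4 = 2.7500, f(x_4) = 7.562500, coefficient = 1

I ≈ (0.250000/3) × 61.750000 = 5.145833
Exact value: 5.145833
Error: 0.000000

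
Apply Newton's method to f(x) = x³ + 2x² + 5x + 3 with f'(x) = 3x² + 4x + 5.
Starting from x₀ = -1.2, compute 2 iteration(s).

f(x) = x³ + 2x² + 5x + 3
f'(x) = 3x² + 4x + 5
x₀ = -1.2

Newton-Raphson formula: x_{n+1} = x_n - f(x_n)/f'(x_n)

Iteration 1:
  f(-1.200000) = -1.848000
  f'(-1.200000) = 4.520000
  x_1 = -1.200000 - (-1.848000)/4.520000 = -0.791150
Iteration 2:
  f(-0.791150) = -0.199110
  f'(-0.791150) = 3.713155
  x_2 = -0.791150 - (-0.199110)/3.713155 = -0.737528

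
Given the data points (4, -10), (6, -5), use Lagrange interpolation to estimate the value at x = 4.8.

Lagrange interpolation formula:
P(x) = Σ yᵢ × Lᵢ(x)
where Lᵢ(x) = Π_{j≠i} (x - xⱼ)/(xᵢ - xⱼ)

L_0(4.8) = (4.8 - 6)/(4 - 6) = 0.600000
L_1(4.8) = (4.8 - 4)/(6 - 4) = 0.400000

P(4.8) = (-10)×L_0(4.8) + (-5)×L_1(4.8)
P(4.8) = -8.000000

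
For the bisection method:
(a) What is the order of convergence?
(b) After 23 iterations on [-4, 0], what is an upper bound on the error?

(a) Bisection has linear (order 1) convergence; the error is halved each step.

(b) Error bound = (b-a)/2^n = (0 - (-4))/2^{23}
    = 4/2^{23}

(a) 1 (linear); (b) error ≤ 4.77e-07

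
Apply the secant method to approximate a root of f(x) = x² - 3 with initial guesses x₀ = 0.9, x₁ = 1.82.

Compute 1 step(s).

f(x) = x² - 3
x₀ = 0.9, x₁ = 1.82

Secant formula: x_{n+1} = x_n - f(x_n)(x_n - x_{n-1})/(f(x_n) - f(x_{n-1}))

Iteration 1:
  f(0.900000) = -2.190000
  f(1.820000) = 0.312400
  x_2 = 1.820000 - 0.312400×(1.820000 - 0.900000)/(0.312400 - (-2.190000))
       = 1.705147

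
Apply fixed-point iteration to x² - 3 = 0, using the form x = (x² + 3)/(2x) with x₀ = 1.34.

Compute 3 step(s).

Equation: x² - 3 = 0
Fixed-point form: x = (x² + 3)/(2x)
x₀ = 1.34

x_1 = g(1.340000) = 1.789403
x_2 = g(1.789403) = 1.732970
x_3 = g(1.732970) = 1.732051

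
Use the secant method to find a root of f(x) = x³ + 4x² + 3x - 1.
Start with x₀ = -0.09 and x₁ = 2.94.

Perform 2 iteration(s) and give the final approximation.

f(x) = x³ + 4x² + 3x - 1
x₀ = -0.09, x₁ = 2.94

Secant formula: x_{n+1} = x_n - f(x_n)(x_n - x_{n-1})/(f(x_n) - f(x_{n-1}))

Iteration 1:
  f(-0.090000) = -1.238329
  f(2.940000) = 67.806584
  x_2 = 2.940000 - 67.806584×(2.940000 - (-0.090000))/(67.806584 - (-1.238329))
       = -0.035657
Iteration 2:
  f(2.940000) = 67.806584
  f(-0.035657) = -1.101930
  x_3 = -0.035657 - (-1.101930)×(-0.035657 - 2.940000)/(-1.101930 - 67.806584)
       = 0.011928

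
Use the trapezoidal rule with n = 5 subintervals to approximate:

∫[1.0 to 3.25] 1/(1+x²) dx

f(x) = 1/(1+x²)
a = 1.0, b = 3.25, n = 5
h = (b - a)/n = 0.450000

Trapezoidal rule: (h/2)[f(x₀) + 2f(x₁) + 2f(x₂) + ... + f(xₙ)]

x_0 = 1.0000, f(x_0) = 0.500000, coefficient = 1
x_1 = 1.4500, f(x_1) = 0.322321, coefficient = 2
x_2 = 1.9000, f(x_2) = 0.216920, coefficient = 2
x_3 = 2.3500, f(x_3) = 0.153315, coefficient = 2
x_4 = 2.8000, f(x_4) = 0.113122, coefficient = 2
x_5 = 3.2500, f(x_5) = 0.086486, coefficient = 1

I ≈ (0.450000/2) × 2.197843 = 0.494515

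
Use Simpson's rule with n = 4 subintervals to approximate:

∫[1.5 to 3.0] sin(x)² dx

f(x) = sin(x)²
a = 1.5, b = 3.0, n = 4
h = (b - a)/n = 0.375000

Simpson's rule: (h/3)[f(x₀) + 4f(x₁) + 2f(x₂) + ... + f(xₙ)]

x_0 = 1.5000, f(x_0) = 0.994996, coefficient = 1
x_1 = 1.8750, f(x_1) = 0.910280, coefficient = 4
x_2 = 2.2500, f(x_2) = 0.605398, coefficient = 2
x_3 = 2.6250, f(x_3) = 0.243957, coefficient = 4
x_4 = 3.0000, f(x_4) = 0.019915, coefficient = 1

I ≈ (0.375000/3) × 6.842655 = 0.855332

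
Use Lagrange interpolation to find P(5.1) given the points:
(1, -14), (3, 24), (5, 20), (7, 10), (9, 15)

Lagrange interpolation formula:
P(x) = Σ yᵢ × Lᵢ(x)
where Lᵢ(x) = Π_{j≠i} (x - xⱼ)/(xᵢ - xⱼ)

L_0(5.1) = (5.1 - 3)/(1 - 3) × (5.1 - 5)/(1 - 5) × (5.1 - 7)/(1 - 7) × (5.1 - 9)/(1 - 9) = 0.004052
L_1(5.1) = (5.1 - 1)/(3 - 1) × (5.1 - 5)/(3 - 5) × (5.1 - 7)/(3 - 7) × (5.1 - 9)/(3 - 9) = -0.031647
L_2(5.1) = (5.1 - 1)/(5 - 1) × (5.1 - 3)/(5 - 3) × (5.1 - 7)/(5 - 7) × (5.1 - 9)/(5 - 9) = 0.996877
L_3(5.1) = (5.1 - 1)/(7 - 1) × (5.1 - 3)/(7 - 3) × (5.1 - 5)/(7 - 5) × (5.1 - 9)/(7 - 9) = 0.034978
L_4(5.1) = (5.1 - 1)/(9 - 1) × (5.1 - 3)/(9 - 3) × (5.1 - 5)/(9 - 5) × (5.1 - 7)/(9 - 7) = -0.004260

P(5.1) = (-14)×L_0(5.1) + 24×L_1(5.1) + 20×L_2(5.1) + 10×L_3(5.1) + 15×L_4(5.1)
P(5.1) = 19.407152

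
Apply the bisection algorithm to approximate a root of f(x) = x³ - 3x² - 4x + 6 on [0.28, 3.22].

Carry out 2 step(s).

f(x) = x³ - 3x² - 4x + 6
Initial interval: [0.28, 3.22]

Iteration 1:
  c_1 = (0.280000 + 3.220000)/2 = 1.750000
  f(c_1) = f(1.750000) = -4.828125
  f(a) × f(c) < 0, new interval: [0.280000, 1.750000]
Iteration 2:
  c_2 = (0.280000 + 1.750000)/2 = 1.015000
  f(c_2) = f(1.015000) = -0.104997
  f(a) × f(c) < 0, new interval: [0.280000, 1.015000]

After 2 iteration(s), the approximation is c_2 = 1.015000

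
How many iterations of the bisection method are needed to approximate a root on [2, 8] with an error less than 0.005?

We need (b-a)/2^n ≤ 0.005
(8 - 2)/2^n ≤ 0.005
6/2^n ≤ 0.005
2^n ≥ 1200
n ≥ log₂(1200) = 10.23
n ≥ 11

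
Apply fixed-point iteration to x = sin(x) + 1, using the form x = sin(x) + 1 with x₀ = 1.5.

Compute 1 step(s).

Equation: x = sin(x) + 1
Fixed-point form: x = sin(x) + 1
x₀ = 1.5

x_1 = g(1.500000) = 1.997495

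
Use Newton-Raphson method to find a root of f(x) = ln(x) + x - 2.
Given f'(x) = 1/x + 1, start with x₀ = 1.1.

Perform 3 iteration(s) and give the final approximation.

f(x) = ln(x) + x - 2
f'(x) = 1/x + 1
x₀ = 1.1

Newton-Raphson formula: x_{n+1} = x_n - f(x_n)/f'(x_n)

Iteration 1:
  f(1.100000) = -0.804690
  f'(1.100000) = 1.909091
  x_1 = 1.100000 - (-0.804690)/1.909091 = 1.521504
Iteration 2:
  f(1.521504) = -0.058796
  f'(1.521504) = 1.657244
  x_2 = 1.521504 - (-0.058796)/1.657244 = 1.556983
Iteration 3:
  f(1.556983) = -0.000268
  f'(1.556983) = 1.642268
  x_3 = 1.556983 - (-0.000268)/1.642268 = 1.557146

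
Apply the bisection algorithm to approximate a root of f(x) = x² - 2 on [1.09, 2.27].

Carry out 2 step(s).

f(x) = x² - 2
Initial interval: [1.09, 2.27]

Iteration 1:
  c_1 = (1.090000 + 2.270000)/2 = 1.680000
  f(c_1) = f(1.680000) = 0.822400
  f(a) × f(c) < 0, new interval: [1.090000, 1.680000]
Iteration 2:
  c_2 = (1.090000 + 1.680000)/2 = 1.385000
  f(c_2) = f(1.385000) = -0.081775
  f(a) × f(c) ≥ 0, new interval: [1.385000, 1.680000]

After 2 iteration(s), the approximation is c_2 = 1.385000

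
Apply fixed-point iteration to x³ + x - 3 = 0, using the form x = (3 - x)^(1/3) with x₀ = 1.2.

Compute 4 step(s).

Equation: x³ + x - 3 = 0
Fixed-point form: x = (3 - x)^(1/3)
x₀ = 1.2

x_1 = g(1.200000) = 1.216440
x_2 = g(1.216440) = 1.212726
x_3 = g(1.212726) = 1.213567
x_4 = g(1.213567) = 1.213377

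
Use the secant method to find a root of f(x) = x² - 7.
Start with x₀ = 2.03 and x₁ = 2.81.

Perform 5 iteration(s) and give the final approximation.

f(x) = x² - 7
x₀ = 2.03, x₁ = 2.81

Secant formula: x_{n+1} = x_n - f(x_n)(x_n - x_{n-1})/(f(x_n) - f(x_{n-1}))

Iteration 1:
  f(2.030000) = -2.879100
  f(2.810000) = 0.896100
  x_2 = 2.810000 - 0.896100×(2.810000 - 2.030000)/(0.896100 - (-2.879100))
       = 2.624855
Iteration 2:
  f(2.810000) = 0.896100
  f(2.624855) = -0.110134
  x_3 = 2.624855 - (-0.110134)×(2.624855 - 2.810000)/(-0.110134 - 0.896100)
       = 2.645120
Iteration 3:
  f(2.624855) = -0.110134
  f(2.645120) = -0.003341
  x_4 = 2.645120 - (-0.003341)×(2.645120 - 2.624855)/(-0.003341 - (-0.110134))
       = 2.645754
Iteration 4:
  f(2.645120) = -0.003341
  f(2.645754) = 0.000013
  x_5 = 2.645754 - 0.000013×(2.645754 - 2.645120)/(0.000013 - (-0.003341))
       = 2.645751
Iteration 5:
  f(2.645754) = 0.000013
  f(2.645751) = 0.000000
  x_6 = 2.645751 - 0.000000×(2.645751 - 2.645754)/(0.000000 - 0.000013)
       = 2.645751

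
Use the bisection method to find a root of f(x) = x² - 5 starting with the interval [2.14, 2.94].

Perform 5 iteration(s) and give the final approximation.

f(x) = x² - 5
Initial interval: [2.14, 2.94]

Iteration 1:
  c_1 = (2.140000 + 2.940000)/2 = 2.540000
  f(c_1) = f(2.540000) = 1.451600
  f(a) × f(c) < 0, new interval: [2.140000, 2.540000]
Iteration 2:
  c_2 = (2.140000 + 2.540000)/2 = 2.340000
  f(c_2) = f(2.340000) = 0.475600
  f(a) × f(c) < 0, new interval: [2.140000, 2.340000]
Iteration 3:
  c_3 = (2.140000 + 2.340000)/2 = 2.240000
  f(c_3) = f(2.240000) = 0.017600
  f(a) × f(c) < 0, new interval: [2.140000, 2.240000]
Iteration 4:
  c_4 = (2.140000 + 2.240000)/2 = 2.190000
  f(c_4) = f(2.190000) = -0.203900
  f(a) × f(c) ≥ 0, new interval: [2.190000, 2.240000]
Iteration 5:
  c_5 = (2.190000 + 2.240000)/2 = 2.215000
  f(c_5) = f(2.215000) = -0.093775
  f(a) × f(c) ≥ 0, new interval: [2.215000, 2.240000]

After 5 iteration(s), the approximation is c_5 = 2.215000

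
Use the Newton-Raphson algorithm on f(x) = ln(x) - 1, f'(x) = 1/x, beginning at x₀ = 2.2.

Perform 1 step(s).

f(x) = ln(x) - 1
f'(x) = 1/x
x₀ = 2.2

Newton-Raphson formula: x_{n+1} = x_n - f(x_n)/f'(x_n)

Iteration 1:
  f(2.200000) = -0.211543
  f'(2.200000) = 0.454545
  x_1 = 2.200000 - (-0.211543)/0.454545 = 2.665394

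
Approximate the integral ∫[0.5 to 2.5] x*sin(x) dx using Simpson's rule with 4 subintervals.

f(x) = x*sin(x)
a = 0.5, b = 2.5, n = 4
h = (b - a)/n = 0.500000

Simpson's rule: (h/3)[f(x₀) + 4f(x₁) + 2f(x₂) + ... + f(xₙ)]

x_0 = 0.5000, f(x_0) = 0.239713, coefficient = 1
x_1 = 1.0000, f(x_1) = 0.841471, coefficient = 4
x_2 = 1.5000, f(x_2) = 1.496242, coefficient = 2
x_3 = 2.0000, f(x_3) = 1.818595, coefficient = 4
x_4 = 2.5000, f(x_4) = 1.496180, coefficient = 1

I ≈ (0.500000/3) × 15.368641 = 2.561440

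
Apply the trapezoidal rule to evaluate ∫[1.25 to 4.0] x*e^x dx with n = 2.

f(x) = x*e^x
a = 1.25, b = 4.0, n = 2
h = (b - a)/n = 1.375000

Trapezoidal rule: (h/2)[f(x₀) + 2f(x₁) + 2f(x₂) + ... + f(xₙ)]

x_0 = 1.2500, f(x_0) = 4.362929, coefficient = 1
x_1 = 2.6250, f(x_1) = 36.237007, coefficient = 2
x_2 = 4.0000, f(x_2) = 218.392600, coefficient = 1

I ≈ (1.375000/2) × 295.229543 = 202.970311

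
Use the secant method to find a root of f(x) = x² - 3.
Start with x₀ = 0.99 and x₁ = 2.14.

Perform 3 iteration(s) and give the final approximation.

f(x) = x² - 3
x₀ = 0.99, x₁ = 2.14

Secant formula: x_{n+1} = x_n - f(x_n)(x_n - x_{n-1})/(f(x_n) - f(x_{n-1}))

Iteration 1:
  f(0.990000) = -2.019900
  f(2.140000) = 1.579600
  x_2 = 2.140000 - 1.579600×(2.140000 - 0.990000)/(1.579600 - (-2.019900))
       = 1.635335
Iteration 2:
  f(2.140000) = 1.579600
  f(1.635335) = -0.325678
  x_3 = 1.635335 - (-0.325678)×(1.635335 - 2.140000)/(-0.325678 - 1.579600)
       = 1.721600
Iteration 3:
  f(1.635335) = -0.325678
  f(1.721600) = -0.036093
  x_4 = 1.721600 - (-0.036093)×(1.721600 - 1.635335)/(-0.036093 - (-0.325678))
       = 1.732352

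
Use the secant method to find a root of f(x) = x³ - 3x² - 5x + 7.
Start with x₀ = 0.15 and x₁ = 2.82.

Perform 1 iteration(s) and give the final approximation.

f(x) = x³ - 3x² - 5x + 7
x₀ = 0.15, x₁ = 2.82

Secant formula: x_{n+1} = x_n - f(x_n)(x_n - x_{n-1})/(f(x_n) - f(x_{n-1}))

Iteration 1:
  f(0.150000) = 6.185875
  f(2.820000) = -8.531432
  x_2 = 2.820000 - (-8.531432)×(2.820000 - 0.150000)/(-8.531432 - 6.185875)
       = 1.272236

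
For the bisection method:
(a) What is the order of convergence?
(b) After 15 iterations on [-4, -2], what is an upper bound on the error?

(a) Bisection has linear (order 1) convergence; the error is halved each step.

(b) Error bound = (b-a)/2^n = (-2 - (-4))/2^{15}
    = 2/2^{15}

(a) 1 (linear); (b) error ≤ 6.10e-05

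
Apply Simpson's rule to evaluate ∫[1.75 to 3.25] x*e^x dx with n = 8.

f(x) = x*e^x
a = 1.75, b = 3.25, n = 8
h = (b - a)/n = 0.187500

Simpson's rule: (h/3)[f(x₀) + 4f(x₁) + 2f(x₂) + ... + f(xₙ)]

x_0 = 1.7500, f(x_0) = 10.070555, coefficient = 1
x_1 = 1.9375, f(x_1) = 13.448916, coefficient = 4
x_2 = 2.1250, f(x_2) = 17.792407, coefficient = 2
x_3 = 2.3125, f(x_3) = 23.355423, coefficient = 4
x_4 = 2.5000, f(x_4) = 30.456235, coefficient = 2
x_5 = 2.6875, f(x_5) = 39.492524, coefficient = 4
x_6 = 2.8750, f(x_6) = 50.960594, coefficient = 2
x_7 = 3.0625, f(x_7) = 65.479137, coefficient = 4
x_8 = 3.2500, f(x_8) = 83.818605, coefficient = 1

I ≈ (0.187500/3) × 859.411631 = 53.713227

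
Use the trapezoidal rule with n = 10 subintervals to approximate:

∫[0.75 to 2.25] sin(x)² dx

f(x) = sin(x)²
a = 0.75, b = 2.25, n = 10
h = (b - a)/n = 0.150000

Trapezoidal rule: (h/2)[f(x₀) + 2f(x₁) + 2f(x₂) + ... + f(xₙ)]

x_0 = 0.7500, f(x_0) = 0.464631, coefficient = 1
x_1 = 0.9000, f(x_1) = 0.613601, coefficient = 2
x_2 = 1.0500, f(x_2) = 0.752423, coefficient = 2
x_3 = 1.2000, f(x_3) = 0.868697, coefficient = 2
x_4 = 1.3500, f(x_4) = 0.952036, coefficient = 2
x_5 = 1.5000, f(x_5) = 0.994996, coefficient = 2
x_6 = 1.6500, f(x_6) = 0.993740, coefficient = 2
x_7 = 1.8000, f(x_7) = 0.948379, coefficient = 2
x_8 = 1.9500, f(x_8) = 0.862966, coefficient = 2
x_9 = 2.1000, f(x_9) = 0.745130, coefficient = 2
x_10 = 2.2500, f(x_10) = 0.605398, coefficient = 1

I ≈ (0.150000/2) × 16.533967 = 1.240048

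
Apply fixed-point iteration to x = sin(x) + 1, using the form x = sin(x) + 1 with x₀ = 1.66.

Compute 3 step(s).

Equation: x = sin(x) + 1
Fixed-point form: x = sin(x) + 1
x₀ = 1.66

x_1 = g(1.660000) = 1.996024
x_2 = g(1.996024) = 1.910945
x_3 = g(1.910945) = 1.942705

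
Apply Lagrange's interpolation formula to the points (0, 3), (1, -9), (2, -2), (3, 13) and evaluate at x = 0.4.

Lagrange interpolation formula:
P(x) = Σ yᵢ × Lᵢ(x)
where Lᵢ(x) = Π_{j≠i} (x - xⱼ)/(xᵢ - xⱼ)

L_0(0.4) = (0.4 - 1)/(0 - 1) × (0.4 - 2)/(0 - 2) × (0.4 - 3)/(0 - 3) = 0.416000
L_1(0.4) = (0.4 - 0)/(1 - 0) × (0.4 - 2)/(1 - 2) × (0.4 - 3)/(1 - 3) = 0.832000
L_2(0.4) = (0.4 - 0)/(2 - 0) × (0.4 - 1)/(2 - 1) × (0.4 - 3)/(2 - 3) = -0.312000
L_3(0.4) = (0.4 - 0)/(3 - 0) × (0.4 - 1)/(3 - 1) × (0.4 - 2)/(3 - 2) = 0.064000

P(0.4) = 3×L_0(0.4) + (-9)×L_1(0.4) + (-2)×L_2(0.4) + 13×L_3(0.4)
P(0.4) = -4.784000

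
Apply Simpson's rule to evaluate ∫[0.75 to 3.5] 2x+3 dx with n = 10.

f(x) = 2x+3
a = 0.75, b = 3.5, n = 10
h = (b - a)/n = 0.275000

Simpson's rule: (h/3)[f(x₀) + 4f(x₁) + 2f(x₂) + ... + f(xₙ)]

x_0 = 0.7500, f(x_0) = 4.500000, coefficient = 1
x_1 = 1.0250, f(x_1) = 5.050000, coefficient = 4
x_2 = 1.3000, f(x_2) = 5.600000, coefficient = 2
x_3 = 1.5750, f(x_3) = 6.150000, coefficient = 4
x_4 = 1.8500, f(x_4) = 6.700000, coefficient = 2
x_5 = 2.1250, f(x_5) = 7.250000, coefficient = 4
x_6 = 2.4000, f(x_6) = 7.800000, coefficient = 2
x_7 = 2.6750, f(x_7) = 8.350000, coefficient = 4
x_8 = 2.9500, f(x_8) = 8.900000, coefficient = 2
x_9 = 3.2250, f(x_9) = 9.450000, coefficient = 4
x_10 = 3.5000, f(x_10) = 10.000000, coefficient = 1

I ≈ (0.275000/3) × 217.500000 = 19.937500
Exact value: 19.937500
Error: 0.000000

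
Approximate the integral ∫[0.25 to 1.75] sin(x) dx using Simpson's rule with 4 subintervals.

f(x) = sin(x)
a = 0.25, b = 1.75, n = 4
h = (b - a)/n = 0.375000

Simpson's rule: (h/3)[f(x₀) + 4f(x₁) + 2f(x₂) + ... + f(xₙ)]

x_0 = 0.2500, f(x_0) = 0.247404, coefficient = 1
x_1 = 0.6250, f(x_1) = 0.585097, coefficient = 4
x_2 = 1.0000, f(x_2) = 0.841471, coefficient = 2
x_3 = 1.3750, f(x_3) = 0.980893, coefficient = 4
x_4 = 1.7500, f(x_4) = 0.983986, coefficient = 1

I ≈ (0.375000/3) × 9.178293 = 1.147287
Exact value: 1.147158
Error: 0.000128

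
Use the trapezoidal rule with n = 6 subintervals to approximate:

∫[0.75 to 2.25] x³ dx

f(x) = x³
a = 0.75, b = 2.25, n = 6
h = (b - a)/n = 0.250000

Trapezoidal rule: (h/2)[f(x₀) + 2f(x₁) + 2f(x₂) + ... + f(xₙ)]

x_0 = 0.7500, f(x_0) = 0.421875, coefficient = 1
x_1 = 1.0000, f(x_1) = 1.000000, coefficient = 2
x_2 = 1.2500, f(x_2) = 1.953125, coefficient = 2
x_3 = 1.5000, f(x_3) = 3.375000, coefficient = 2
x_4 = 1.7500, f(x_4) = 5.359375, coefficient = 2
x_5 = 2.0000, f(x_5) = 8.000000, coefficient = 2
x_6 = 2.2500, f(x_6) = 11.390625, coefficient = 1

I ≈ (0.250000/2) × 51.187500 = 6.398438
Exact value: 6.328125
Error: 0.070312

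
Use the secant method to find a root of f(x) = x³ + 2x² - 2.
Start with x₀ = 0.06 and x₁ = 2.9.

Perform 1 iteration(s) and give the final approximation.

f(x) = x³ + 2x² - 2
x₀ = 0.06, x₁ = 2.9

Secant formula: x_{n+1} = x_n - f(x_n)(x_n - x_{n-1})/(f(x_n) - f(x_{n-1}))

Iteration 1:
  f(0.060000) = -1.992584
  f(2.900000) = 39.209000
  x_2 = 2.900000 - 39.209000×(2.900000 - 0.060000)/(39.209000 - (-1.992584))
       = 0.197348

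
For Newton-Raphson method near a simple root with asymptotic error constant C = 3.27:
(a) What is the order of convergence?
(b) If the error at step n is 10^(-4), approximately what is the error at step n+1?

(a) Newton-Raphson has quadratic (order 2) convergence near simple roots.
    This means |e_{n+1}| ≈ C|e_n|².

(b) With |e_n| = 10^(-4) and C = 3.27:
    |e_{n+1}| ≈ 3.27 × (10^(-4))² = 3.27 × 10^(-8)

(a) 2 (quadratic); (b) |e_{n+1}| ≈ 3.270e-08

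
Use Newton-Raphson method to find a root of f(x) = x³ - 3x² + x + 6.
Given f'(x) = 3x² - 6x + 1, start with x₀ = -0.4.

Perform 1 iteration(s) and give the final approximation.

f(x) = x³ - 3x² + x + 6
f'(x) = 3x² - 6x + 1
x₀ = -0.4

Newton-Raphson formula: x_{n+1} = x_n - f(x_n)/f'(x_n)

Iteration 1:
  f(-0.400000) = 5.056000
  f'(-0.400000) = 3.880000
  x_1 = -0.400000 - 5.056000/3.880000 = -1.703093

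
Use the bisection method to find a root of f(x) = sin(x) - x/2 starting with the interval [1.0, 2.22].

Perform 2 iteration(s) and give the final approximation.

f(x) = sin(x) - x/2
Initial interval: [1.0, 2.22]

Iteration 1:
  c_1 = (1.000000 + 2.220000)/2 = 1.610000
  f(c_1) = f(1.610000) = 0.194232
  f(a) × f(c) ≥ 0, new interval: [1.610000, 2.220000]
Iteration 2:
  c_2 = (1.610000 + 2.220000)/2 = 1.915000
  f(c_2) = f(1.915000) = -0.016156
  f(a) × f(c) < 0, new interval: [1.610000, 1.915000]

After 2 iteration(s), the approximation is c_2 = 1.915000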